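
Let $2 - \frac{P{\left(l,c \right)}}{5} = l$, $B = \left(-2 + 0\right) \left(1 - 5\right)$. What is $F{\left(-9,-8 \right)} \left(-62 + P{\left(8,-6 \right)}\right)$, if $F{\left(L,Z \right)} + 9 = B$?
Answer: $92$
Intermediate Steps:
$B = 8$ ($B = \left(-2\right) \left(-4\right) = 8$)
$F{\left(L,Z \right)} = -1$ ($F{\left(L,Z \right)} = -9 + 8 = -1$)
$P{\left(l,c \right)} = 10 - 5 l$
$F{\left(-9,-8 \right)} \left(-62 + P{\left(8,-6 \right)}\right) = - (-62 + \left(10 - 40\right)) = - (-62 - 30) = \left(-1\right) \left(-92\right) = 92$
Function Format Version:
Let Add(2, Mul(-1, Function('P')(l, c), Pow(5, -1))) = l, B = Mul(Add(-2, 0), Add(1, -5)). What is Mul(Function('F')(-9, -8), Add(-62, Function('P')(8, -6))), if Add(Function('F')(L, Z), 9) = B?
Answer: 92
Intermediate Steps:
B = 8 (B = Mul(-2, -4) = 8)
Function('F')(L, Z) = -1 (Function('F')(L, Z) = Add(-9, 8) = -1)
Function('P')(l, c) = Add(10, Mul(-5, l))
Mul(Function('F')(-9, -8), Add(-62, Function('P')(8, -6))) = Mul(-1, Add(-62, Add(10, Mul(-5, 8)))) = Mul(-1, Add(-62, Add(10, -40))) = Mul(-1, Add(-62, -30)) = Mul(-1, -92) = 92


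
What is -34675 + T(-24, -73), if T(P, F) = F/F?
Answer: -34674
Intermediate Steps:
T(P, F) = 1
-34675 + T(-24, -73) = -34675 + 1 = -34674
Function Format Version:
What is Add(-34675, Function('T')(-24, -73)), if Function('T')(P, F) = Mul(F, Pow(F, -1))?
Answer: -34674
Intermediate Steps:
Function('T')(P, F) = 1
Add(-34675, Function('T')(-24, -73)) = Add(-34675, 1) = -34674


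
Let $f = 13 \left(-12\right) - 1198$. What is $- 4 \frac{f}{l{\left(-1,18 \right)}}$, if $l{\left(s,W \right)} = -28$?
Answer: $- \frac{1354}{7} \approx -193.43$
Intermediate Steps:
$f = -1354$ ($f = -156 - 1198 = -1354$)
$- 4 \frac{f}{l{\left(-1,18 \right)}} = - 4 \left(- \frac{1354}{-28}\right) = - 4 \left(\left(-1354\right) \left(- \frac{1}{28}\right)\right) = \left(-4\right) \frac{677}{14} = - \frac{1354}{7}$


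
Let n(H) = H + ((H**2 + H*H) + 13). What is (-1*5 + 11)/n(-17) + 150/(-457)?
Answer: -41679/131159 ≈ -0.31777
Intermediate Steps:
n(H) = 13 + H + 2*H**2 (n(H) = H + ((H**2 + H**2) + 13) = H + (2*H**2 + 13) = H + (13 + 2*H**2) = 13 + H + 2*H**2)
(-1*5 + 11)/n(-17) + 150/(-457) = (-1*5 + 11)/(13 - 17 + 2*(-17)**2) + 150/(-457) = (-5 + 11)/(13 - 17 + 2*289) + 150*(-1/457) = 6/(13 - 17 + 578) - 150/457 = 6/574 - 150/457 = 6*(1/574) - 150/457 = 3/287 - 150/457 = -41679/131159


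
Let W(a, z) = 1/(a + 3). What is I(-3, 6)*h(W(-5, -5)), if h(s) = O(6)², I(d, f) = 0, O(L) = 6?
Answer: 0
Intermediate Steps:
W(a, z) = 1/(3 + a)
h(s) = 36 (h(s) = 6² = 36)
I(-3, 6)*h(W(-5, -5)) = 0*36 = 0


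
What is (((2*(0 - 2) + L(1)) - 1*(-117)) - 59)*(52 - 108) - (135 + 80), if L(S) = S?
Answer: -3295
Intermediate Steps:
(((2*(0 - 2) + L(1)) - 1*(-117)) - 59)*(52 - 108) - (135 + 80) = (((2*(0 - 2) + 1) - 1*(-117)) - 59)*(52 - 108) - (135 + 80) = (((2*(-2) + 1) + 117) - 59)*(-56) - 1*215 = (((-4 + 1) + 117) - 59)*(-56) - 215 = ((-3 + 117) - 59)*(-56) - 215 = (114 - 59)*(-56) - 215 = 55*(-56) - 215 = -3080 - 215 = -3295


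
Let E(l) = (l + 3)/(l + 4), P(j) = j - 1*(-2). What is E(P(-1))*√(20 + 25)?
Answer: 12*√5/5 ≈ 5.3666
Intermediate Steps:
P(j) = 2 + j (P(j) = j + 2 = 2 + j)
E(l) = (3 + l)/(4 + l)
E(P(-1))*√(20 + 25) = ((3 + (2 - 1))/(4 + (2 - 1)))*√(20 + 25) = ((3 + 1)/(4 + 1))*√45 = (4/5)*(3*√5) = ((⅕)*4)*(3*√5) = 4*(3*√5)/5 = 12*√5/5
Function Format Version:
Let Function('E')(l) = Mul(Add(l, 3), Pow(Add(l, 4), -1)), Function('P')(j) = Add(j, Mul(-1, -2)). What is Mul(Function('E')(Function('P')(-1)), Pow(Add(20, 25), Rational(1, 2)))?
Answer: Mul(Rational(12, 5), Pow(5, Rational(1, 2))) ≈ 5.3666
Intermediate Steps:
Function('P')(j) = Add(2, j) (Function('P')(j) = Add(j, 2) = Add(2, j))
Function('E')(l) = Mul(Pow(Add(4, l), -1), Add(3, l)) (Function('E')(l) = Mul(Add(3, l), Pow(Add(4, l), -1)) = Mul(Pow(Add(4, l), -1), Add(3, l)))
Mul(Function('E')(Function('P')(-1)), Pow(Add(20, 25), Rational(1, 2))) = Mul(Mul(Pow(Add(4, Add(2, -1)), -1), Add(3, Add(2, -1))), Pow(Add(20, 25), Rational(1, 2))) = Mul(Mul(Pow(Add(4, 1), -1), Add(3, 1)), Pow(45, Rational(1, 2))) = Mul(Mul(Pow(5, -1), 4), Mul(3, Pow(5, Rational(1, 2)))) = Mul(Mul(Rational(1, 5), 4), Mul(3, Pow(5, Rational(1, 2)))) = Mul(Rational(4, 5), Mul(3, Pow(5, Rational(1, 2)))) = Mul(Rational(12, 5), Pow(5, Rational(1, 2)))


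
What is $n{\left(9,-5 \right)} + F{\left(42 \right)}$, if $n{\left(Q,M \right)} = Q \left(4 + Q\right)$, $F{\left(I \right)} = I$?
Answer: $159$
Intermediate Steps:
$n{\left(9,-5 \right)} + F{\left(42 \right)} = 9 \left(4 + 9\right) + 42 = 9 \cdot 13 + 42 = 117 + 42 = 159$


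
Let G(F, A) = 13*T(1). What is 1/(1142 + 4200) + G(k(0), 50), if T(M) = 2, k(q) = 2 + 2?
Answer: 138893/5342 ≈ 26.000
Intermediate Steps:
k(q) = 4
G(F, A) = 26 (G(F, A) = 13*2 = 26)
1/(1142 + 4200) + G(k(0), 50) = 1/(1142 + 4200) + 26 = 1/5342 + 26 = 138893/5342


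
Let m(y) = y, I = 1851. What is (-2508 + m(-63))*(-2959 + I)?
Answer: 2848668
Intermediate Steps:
(-2508 + m(-63))*(-2959 + I) = (-2508 - 63)*(-2959 + 1851) = -2571*(-1108) = 2848668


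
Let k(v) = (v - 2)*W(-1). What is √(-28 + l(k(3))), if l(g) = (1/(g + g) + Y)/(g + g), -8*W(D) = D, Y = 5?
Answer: 2*√2 ≈ 2.8284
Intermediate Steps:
W(D) = -D/8
k(v) = -¼ + v/8 (k(v) = (v - 2)*(-⅛*(-1)) = (-2 + v)*(⅛) = -¼ + v/8)
l(g) = (5 + 1/(2*g))/(2*g) (l(g) = (1/(g + g) + 5)/(g + g) = (1/(2*g) + 5)/((2*g)) = (1/(2*g))*(1/(2*g) + 5) = (1/(2*g))*(5 + 1/(2*g)) = (5 + 1/(2*g))/(2*g))
√(-28 + l(k(3))) = √(-28 + (1 + 10*(-¼ + (⅛)*3))/(4*(-¼ + (⅛)*3)²)) = √(-28 + (1 + 10*(-¼ + 3/8))/(4*(-¼ + 3/8)²)) = √(-28 + (1 + 10*(⅛))/(4*8⁻²)) = √(-28 + (¼)*64*(1 + 5/4)) = √(-28 + (¼)*64*(9/4)) = √(-28 + 36) = √8 = 2*√2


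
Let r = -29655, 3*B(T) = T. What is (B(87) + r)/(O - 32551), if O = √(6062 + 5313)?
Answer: 482177963/529778113 + 74065*√455/529778113 ≈ 0.91313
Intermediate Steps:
B(T) = T/3
O = 5*√455 (O = √11375 = 5*√455 ≈ 106.65)
(B(87) + r)/(O - 32551) = ((⅓)*87 - 29655)/(5*√455 - 32551) = (29 - 29655)/(-32551 + 5*√455) = -29626/(-32551 + 5*√455)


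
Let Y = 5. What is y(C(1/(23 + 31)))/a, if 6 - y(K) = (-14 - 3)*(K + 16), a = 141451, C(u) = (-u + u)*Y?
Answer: 278/141451 ≈ 0.0019653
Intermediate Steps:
C(u) = 0 (C(u) = (-u + u)*5 = 0*5 = 0)
y(K) = 278 + 17*K (y(K) = 6 - (-14 - 3)*(K + 16) = 6 - (-17)*(16 + K) = 6 - (-272 - 17*K) = 6 + (272 + 17*K) = 278 + 17*K)
y(C(1/(23 + 31)))/a = (278 + 17*0)/141451 = (278 + 0)*(1/141451) = 278*(1/141451) = 278/141451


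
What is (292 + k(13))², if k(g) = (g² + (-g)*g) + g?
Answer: 93025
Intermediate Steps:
k(g) = g (k(g) = (g² - g²) + g = 0 + g = g)
(292 + k(13))² = (292 + 13)² = 305² = 93025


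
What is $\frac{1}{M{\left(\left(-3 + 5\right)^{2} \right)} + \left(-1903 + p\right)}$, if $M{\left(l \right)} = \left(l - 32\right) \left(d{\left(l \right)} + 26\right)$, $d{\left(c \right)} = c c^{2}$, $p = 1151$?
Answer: $- \frac{1}{3272} \approx -0.00030562$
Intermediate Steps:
$d{\left(c \right)} = c^{3}$
$M{\left(l \right)} = \left(-32 + l\right) \left(26 + l^{3}\right)$ ($M{\left(l \right)} = \left(l - 32\right) \left(l^{3} + 26\right) = \left(-32 + l\right) \left(26 + l^{3}\right)$)
$\frac{1}{M{\left(\left(-3 + 5\right)^{2} \right)} + \left(-1903 + p\right)} = \frac{1}{\left(-832 + \left(\left(-3 + 5\right)^{2}\right)^{4} - 32 \left(\left(-3 + 5\right)^{2}\right)^{3} + 26 \left(-3 + 5\right)^{2}\right) + \left(-1903 + 1151\right)} = \frac{1}{\left(-832 + \left(2^{2}\right)^{4} - 32 \left(2^{2}\right)^{3} + 26 \cdot 2^{2}\right) - 752} = \frac{1}{\left(-832 + 4^{4} - 32 \cdot 4^{3} + 26 \cdot 4\right) - 752} = \frac{1}{\left(-832 + 256 - 2048 + 104\right) - 752} = \frac{1}{-2520 - 752} = \frac{1}{-3272} = - \frac{1}{3272}$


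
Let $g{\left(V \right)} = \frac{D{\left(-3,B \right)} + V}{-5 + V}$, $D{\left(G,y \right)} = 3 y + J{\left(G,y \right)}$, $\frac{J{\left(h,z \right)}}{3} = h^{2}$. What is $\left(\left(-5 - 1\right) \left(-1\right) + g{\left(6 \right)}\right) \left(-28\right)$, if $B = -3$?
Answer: $-840$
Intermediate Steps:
$J{\left(h,z \right)} = 3 h^{2}$
$D{\left(G,y \right)} = 3 y + 3 G^{2}$
$g{\left(V \right)} = \frac{18 + V}{-5 + V}$ ($g{\left(V \right)} = \frac{\left(3 \left(-3\right) + 3 \left(-3\right)^{2}\right) + V}{-5 + V} = \frac{\left(-9 + 3 \cdot 9\right) + V}{-5 + V} = \frac{\left(-9 + 27\right) + V}{-5 + V} = \frac{18 + V}{-5 + V}$)
$\left(\left(-5 - 1\right) \left(-1\right) + g{\left(6 \right)}\right) \left(-28\right) = \left(\left(-5 - 1\right) \left(-1\right) + \frac{18 + 6}{-5 + 6}\right) \left(-28\right) = \left(\left(-6\right) \left(-1\right) + 1^{-1} \cdot 24\right) \left(-28\right) = \left(6 + 1 \cdot 24\right) \left(-28\right) = \left(6 + 24\right) \left(-28\right) = 30 \left(-28\right) = -840$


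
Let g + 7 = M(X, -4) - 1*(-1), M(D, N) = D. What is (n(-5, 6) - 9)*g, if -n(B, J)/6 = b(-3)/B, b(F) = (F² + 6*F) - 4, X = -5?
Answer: 1353/5 ≈ 270.60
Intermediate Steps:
b(F) = -4 + F² + 6*F
n(B, J) = 78/B (n(B, J) = -6*(-4 + (-3)² + 6*(-3))/B = -6*(-4 + 9 - 18)/B = -(-78)/B = 78/B)
g = -11 (g = -7 + (-5 - 1*(-1)) = -7 + (-5 + 1) = -7 - 4 = -11)
(n(-5, 6) - 9)*g = (78/(-5) - 9)*(-11) = (78*(-⅕) - 9)*(-11) = (-78/5 - 9)*(-11) = -123/5*(-11) = 1353/5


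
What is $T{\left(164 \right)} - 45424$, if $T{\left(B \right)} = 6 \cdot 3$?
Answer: $-45406$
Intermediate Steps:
$T{\left(B \right)} = 18$
$T{\left(164 \right)} - 45424 = 18 - 45424 = -45406$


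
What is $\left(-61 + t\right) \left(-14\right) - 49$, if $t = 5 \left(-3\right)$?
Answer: $1015$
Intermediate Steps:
$t = -15$
$\left(-61 + t\right) \left(-14\right) - 49 = \left(-61 - 15\right) \left(-14\right) - 49 = \left(-76\right) \left(-14\right) - 49 = 1064 - 49 = 1015$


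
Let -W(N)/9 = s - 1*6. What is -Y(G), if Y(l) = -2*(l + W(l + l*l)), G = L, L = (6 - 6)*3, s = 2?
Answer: 72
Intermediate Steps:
W(N) = 36 (W(N) = -9*(2 - 1*6) = -9*(2 - 6) = -9*(-4) = 36)
L = 0 (L = 0*3 = 0)
G = 0
Y(l) = -72 - 2*l (Y(l) = -2*(l + 36) = -2*(36 + l) = -72 - 2*l)
-Y(G) = -(-72 - 2*0) = -(-72 + 0) = -1*(-72) = 72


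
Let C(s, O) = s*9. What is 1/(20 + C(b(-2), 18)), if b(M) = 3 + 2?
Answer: 1/65 ≈ 0.015385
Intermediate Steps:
b(M) = 5
C(s, O) = 9*s
1/(20 + C(b(-2), 18)) = 1/(20 + 9*5) = 1/(20 + 45) = 1/65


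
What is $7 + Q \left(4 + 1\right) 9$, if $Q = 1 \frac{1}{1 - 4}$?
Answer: $-8$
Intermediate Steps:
$Q = - \frac{1}{3}$ ($Q = 1 \frac{1}{1 - 4} = 1 \frac{1}{-3} = 1 \left(- \frac{1}{3}\right) = - \frac{1}{3} \approx -0.33333$)
$7 + Q \left(4 + 1\right) 9 = 7 + - \frac{4 + 1}{3} \cdot 9 = 7 + \left(- \frac{1}{3}\right) 5 \cdot 9 = 7 - 15 = -8$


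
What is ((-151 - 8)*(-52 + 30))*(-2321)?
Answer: -8118858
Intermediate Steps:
((-151 - 8)*(-52 + 30))*(-2321) = -159*(-22)*(-2321) = 3498*(-2321) = -8118858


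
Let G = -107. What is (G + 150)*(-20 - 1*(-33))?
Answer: 559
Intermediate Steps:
(G + 150)*(-20 - 1*(-33)) = (-107 + 150)*(-20 - 1*(-33)) = 43*(-20 + 33) = 43*13 = 559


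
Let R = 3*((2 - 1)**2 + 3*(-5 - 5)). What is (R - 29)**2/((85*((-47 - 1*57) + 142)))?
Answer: 6728/1615 ≈ 4.1659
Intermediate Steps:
R = -87 (R = 3*(1**2 + 3*(-10)) = 3*(1 - 30) = 3*(-29) = -87)
(R - 29)**2/((85*((-47 - 1*57) + 142))) = (-87 - 29)**2/((85*((-47 - 1*57) + 142))) = (-116)**2/((85*((-47 - 57) + 142))) = 13456/((85*(-104 + 142))) = 13456/((85*38)) = 13456/3230 = 13456*(1/3230) = 6728/1615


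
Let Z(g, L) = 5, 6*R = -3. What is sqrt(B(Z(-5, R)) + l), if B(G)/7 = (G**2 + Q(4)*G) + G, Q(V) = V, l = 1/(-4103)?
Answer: 9*sqrt(72742087)/4103 ≈ 18.708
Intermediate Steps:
l = -1/4103 ≈ -0.00024372
R = -1/2 (R = (1/6)*(-3) = -1/2 ≈ -0.50000)
B(G) = 7*G**2 + 35*G (B(G) = 7*((G**2 + 4*G) + G) = 7*(G**2 + 5*G) = 7*G**2 + 35*G)
sqrt(B(Z(-5, R)) + l) = sqrt(7*5*(5 + 5) - 1/4103) = sqrt(7*5*10 - 1/4103) = sqrt(350 - 1/4103) = sqrt(1436049/4103) = 9*sqrt(72742087)/4103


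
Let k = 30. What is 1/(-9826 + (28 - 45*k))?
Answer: -1/11148 ≈ -8.9702e-5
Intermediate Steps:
1/(-9826 + (28 - 45*k)) = 1/(-9826 + (28 - 45*30)) = 1/(-9826 + (28 - 1350)) = 1/(-9826 - 1322) = 1/(-11148) = -1/11148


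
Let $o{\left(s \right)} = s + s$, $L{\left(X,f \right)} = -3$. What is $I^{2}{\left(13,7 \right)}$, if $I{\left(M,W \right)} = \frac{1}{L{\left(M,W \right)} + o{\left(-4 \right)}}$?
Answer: $\frac{1}{121} \approx 0.0082645$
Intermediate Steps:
$o{\left(s \right)} = 2 s$
$I{\left(M,W \right)} = - \frac{1}{11}$ ($I{\left(M,W \right)} = \frac{1}{-3 + 2 \left(-4\right)} = \frac{1}{-3 - 8} = \frac{1}{-11} = - \frac{1}{11}$)
$I^{2}{\left(13,7 \right)} = \left(- \frac{1}{11}\right)^{2} = \frac{1}{121}$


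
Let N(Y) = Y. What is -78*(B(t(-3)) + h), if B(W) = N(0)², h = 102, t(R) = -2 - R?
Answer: -7956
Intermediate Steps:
B(W) = 0 (B(W) = 0² = 0)
-78*(B(t(-3)) + h) = -78*(0 + 102) = -78*102 = -7956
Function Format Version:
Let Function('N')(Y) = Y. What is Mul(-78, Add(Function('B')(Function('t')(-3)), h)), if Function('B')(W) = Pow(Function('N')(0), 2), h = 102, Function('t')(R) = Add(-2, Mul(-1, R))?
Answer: -7956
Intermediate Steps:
Function('B')(W) = 0 (Function('B')(W) = Pow(0, 2) = 0)
Mul(-78, Add(Function('B')(Function('t')(-3)), h)) = Mul(-78, Add(0, 102)) = Mul(-78, 102) = -7956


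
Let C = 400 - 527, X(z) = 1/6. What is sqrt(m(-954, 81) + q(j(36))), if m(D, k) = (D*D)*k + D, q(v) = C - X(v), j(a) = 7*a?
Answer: sqrt(2653859334)/6 ≈ 8585.9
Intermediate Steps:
X(z) = 1/6
C = -127
q(v) = -763/6 (q(v) = -127 - 1*1/6 = -127 - 1/6 = -763/6)
m(D, k) = D + k*D**2 (m(D, k) = D**2*k + D = k*D**2 + D = D + k*D**2)
sqrt(m(-954, 81) + q(j(36))) = sqrt(-954*(1 - 954*81) - 763/6) = sqrt(-954*(1 - 77274) - 763/6) = sqrt(-954*(-77273) - 763/6) = sqrt(73718442 - 763/6) = sqrt(442309889/6) = sqrt(2653859334)/6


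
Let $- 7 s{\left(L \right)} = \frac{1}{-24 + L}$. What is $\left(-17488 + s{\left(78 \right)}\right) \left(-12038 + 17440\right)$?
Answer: $- \frac{17854865965}{189} \approx -9.447 \cdot 10^{7}$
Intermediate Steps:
$s{\left(L \right)} = - \frac{1}{7 \left(-24 + L\right)}$
$\left(-17488 + s{\left(78 \right)}\right) \left(-12038 + 17440\right) = \left(-17488 - \frac{1}{-168 + 7 \cdot 78}\right) \left(-12038 + 17440\right) = \left(-17488 - \frac{1}{-168 + 546}\right) 5402 = \left(-17488 - \frac{1}{378}\right) 5402 = \left(- \frac{6610465}{378}\right) 5402 = - \frac{17854865965}{189}$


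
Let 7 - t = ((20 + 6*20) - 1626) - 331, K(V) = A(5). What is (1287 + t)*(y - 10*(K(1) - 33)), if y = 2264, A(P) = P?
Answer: 7914384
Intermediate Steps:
K(V) = 5
t = 1824 (t = 7 - (((20 + 6*20) - 1626) - 331) = 7 - (((20 + 120) - 1626) - 331) = 7 - ((140 - 1626) - 331) = 7 - (-1486 - 331) = 7 - 1*(-1817) = 7 + 1817 = 1824)
(1287 + t)*(y - 10*(K(1) - 33)) = (1287 + 1824)*(2264 - 10*(5 - 33)) = 3111*(2264 - 10*(-28)) = 3111*(2264 + 280) = 3111*2544 = 7914384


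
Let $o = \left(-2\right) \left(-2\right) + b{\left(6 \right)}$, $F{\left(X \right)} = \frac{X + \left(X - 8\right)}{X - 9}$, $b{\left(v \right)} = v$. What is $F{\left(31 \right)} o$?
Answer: $\frac{270}{11} \approx 24.545$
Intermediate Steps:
$F{\left(X \right)} = \frac{-8 + 2 X}{-9 + X}$ ($F{\left(X \right)} = \frac{X + \left(-8 + X\right)}{-9 + X} = \frac{-8 + 2 X}{-9 + X}$)
$o = 10$ ($o = \left(-2\right) \left(-2\right) + 6 = 4 + 6 = 10$)
$F{\left(31 \right)} o = \frac{2 \left(-4 + 31\right)}{-9 + 31} \cdot 10 = 2 \cdot \frac{1}{22} \cdot 27 \cdot 10 = \frac{27}{11} \cdot 10 = \frac{270}{11}$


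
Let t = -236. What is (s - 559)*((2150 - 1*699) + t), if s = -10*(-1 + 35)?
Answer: -1092285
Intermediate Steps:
s = -340 (s = -10*34 = -340)
(s - 559)*((2150 - 1*699) + t) = (-340 - 559)*((2150 - 1*699) - 236) = -899*((2150 - 699) - 236) = -899*(1451 - 236) = -899*1215 = -1092285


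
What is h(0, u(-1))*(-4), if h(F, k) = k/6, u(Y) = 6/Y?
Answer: 4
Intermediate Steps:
h(F, k) = k/6 (h(F, k) = k*(⅙) = k/6)
h(0, u(-1))*(-4) = ((6/(-1))/6)*(-4) = ((6*(-1))/6)*(-4) = ((⅙)*(-6))*(-4) = -1*(-4) = 4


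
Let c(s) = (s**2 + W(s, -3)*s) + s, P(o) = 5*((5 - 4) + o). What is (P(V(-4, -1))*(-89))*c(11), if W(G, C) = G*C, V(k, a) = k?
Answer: -308385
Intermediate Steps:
W(G, C) = C*G
P(o) = 5 + 5*o (P(o) = 5*(1 + o) = 5 + 5*o)
c(s) = s - 2*s**2 (c(s) = (s**2 + (-3*s)*s) + s = (s**2 - 3*s**2) + s = -2*s**2 + s = s - 2*s**2)
(P(V(-4, -1))*(-89))*c(11) = ((5 + 5*(-4))*(-89))*(11*(1 - 2*11)) = ((5 - 20)*(-89))*(11*(1 - 22)) = (-15*(-89))*(11*(-21)) = 1335*(-231) = -308385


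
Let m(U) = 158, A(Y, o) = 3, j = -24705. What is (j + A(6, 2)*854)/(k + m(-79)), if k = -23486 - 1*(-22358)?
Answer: 22143/970 ≈ 22.828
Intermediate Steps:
k = -1128 (k = -23486 + 22358 = -1128)
(j + A(6, 2)*854)/(k + m(-79)) = (-24705 + 3*854)/(-1128 + 158) = (-24705 + 2562)/(-970) = -22143*(-1/970) = 22143/970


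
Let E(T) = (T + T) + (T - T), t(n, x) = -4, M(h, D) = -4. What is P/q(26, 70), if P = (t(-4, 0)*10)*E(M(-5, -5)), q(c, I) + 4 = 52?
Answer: 20/3 ≈ 6.6667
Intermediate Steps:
q(c, I) = 48 (q(c, I) = -4 + 52 = 48)
E(T) = 2*T (E(T) = 2*T + 0 = 2*T)
P = 320 (P = (-4*10)*(2*(-4)) = -40*(-8) = 320)
P/q(26, 70) = 320/48 = 320*(1/48) = 20/3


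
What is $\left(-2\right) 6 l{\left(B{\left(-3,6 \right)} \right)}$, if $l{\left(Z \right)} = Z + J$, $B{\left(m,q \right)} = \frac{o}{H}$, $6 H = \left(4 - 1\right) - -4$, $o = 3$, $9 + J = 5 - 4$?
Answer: $\frac{456}{7} \approx 65.143$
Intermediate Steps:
$J = -8$ ($J = -9 + \left(5 - 4\right) = -9 + 1 = -8$)
$H = \frac{7}{6}$ ($H = \frac{\left(4 - 1\right) - -4}{6} = \frac{\left(4 - 1\right) + 4}{6} = \frac{3 + 4}{6} = \frac{1}{6} \cdot 7 = \frac{7}{6} \approx 1.1667$)
$B{\left(m,q \right)} = \frac{18}{7}$ ($B{\left(m,q \right)} = \frac{3}{\frac{7}{6}} = 3 \cdot \frac{6}{7} = \frac{18}{7}$)
$l{\left(Z \right)} = -8 + Z$ ($l{\left(Z \right)} = Z - 8 = -8 + Z$)
$\left(-2\right) 6 l{\left(B{\left(-3,6 \right)} \right)} = \left(-2\right) 6 \left(-8 + \frac{18}{7}\right) = \left(-12\right) \left(- \frac{38}{7}\right) = \frac{456}{7}$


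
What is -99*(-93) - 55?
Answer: 9152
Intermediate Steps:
-99*(-93) - 55 = 9207 - 55 = 9152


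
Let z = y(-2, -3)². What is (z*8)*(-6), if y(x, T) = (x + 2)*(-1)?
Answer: 0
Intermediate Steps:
y(x, T) = -2 - x (y(x, T) = (2 + x)*(-1) = -2 - x)
z = 0 (z = (-2 - 1*(-2))² = (-2 + 2)² = 0² = 0)
(z*8)*(-6) = (0*8)*(-6) = 0*(-6) = 0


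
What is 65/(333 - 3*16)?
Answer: 13/57 ≈ 0.22807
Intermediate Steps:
65/(333 - 3*16) = 65/(333 - 48) = 65/285 = 65*(1/285) = 13/57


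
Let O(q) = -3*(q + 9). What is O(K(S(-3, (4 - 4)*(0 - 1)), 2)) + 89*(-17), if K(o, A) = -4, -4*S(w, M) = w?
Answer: -1528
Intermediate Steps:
S(w, M) = -w/4
O(q) = -27 - 3*q (O(q) = -3*(9 + q) = -27 - 3*q)
O(K(S(-3, (4 - 4)*(0 - 1)), 2)) + 89*(-17) = (-27 - 3*(-4)) + 89*(-17) = (-27 + 12) - 1513 = -15 - 1513 = -1528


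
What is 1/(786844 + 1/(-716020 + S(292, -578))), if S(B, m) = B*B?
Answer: 630756/496306574063 ≈ 1.2709e-6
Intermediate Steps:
S(B, m) = B²
1/(786844 + 1/(-716020 + S(292, -578))) = 1/(786844 + 1/(-716020 + 292²)) = 1/(786844 + 1/(-716020 + 85264)) = 1/(786844 + 1/(-630756)) = 1/(786844 - 1/630756) = 1/(496306574063/630756) = 630756/496306574063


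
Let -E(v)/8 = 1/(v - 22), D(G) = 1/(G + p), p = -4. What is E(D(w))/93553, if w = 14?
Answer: 80/20488107 ≈ 3.9047e-6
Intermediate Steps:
D(G) = 1/(-4 + G) (D(G) = 1/(G - 4) = 1/(-4 + G))
E(v) = -8/(-22 + v) (E(v) = -8/(v - 22) = -8/(-22 + v))
E(D(w))/93553 = -8/(-22 + 1/(-4 + 14))/93553 = -8/(-22 + 1/10)*(1/93553) = -8/(-219/10)*(1/93553) = -8*(-10/219)*(1/93553) = (80/219)*(1/93553) = 80/20488107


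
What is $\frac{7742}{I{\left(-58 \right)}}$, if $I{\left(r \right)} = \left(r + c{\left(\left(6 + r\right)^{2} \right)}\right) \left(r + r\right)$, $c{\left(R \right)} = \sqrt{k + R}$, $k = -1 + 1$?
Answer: $\frac{3871}{348} \approx 11.124$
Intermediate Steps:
$k = 0$
$c{\left(R \right)} = \sqrt{R}$ ($c{\left(R \right)} = \sqrt{0 + R} = \sqrt{R}$)
$I{\left(r \right)} = 2 r \left(r + \sqrt{\left(6 + r\right)^{2}}\right)$ ($I{\left(r \right)} = \left(r + \sqrt{\left(6 + r\right)^{2}}\right) \left(r + r\right) = \left(r + \sqrt{\left(6 + r\right)^{2}}\right) 2 r = 2 r \left(r + \sqrt{\left(6 + r\right)^{2}}\right)$)
$\frac{7742}{I{\left(-58 \right)}} = \frac{7742}{2 \left(-58\right) \left(-58 + \sqrt{\left(6 - 58\right)^{2}}\right)} = \frac{7742}{2 \left(-58\right) \left(-58 + \sqrt{\left(-52\right)^{2}}\right)} = \frac{7742}{2 \left(-58\right) \left(-58 + \sqrt{2704}\right)} = \frac{7742}{2 \left(-58\right) \left(-58 + 52\right)} = \frac{7742}{2 \left(-58\right) \left(-6\right)} = \frac{7742}{696} = 7742 \cdot \frac{1}{696} = \frac{3871}{348}$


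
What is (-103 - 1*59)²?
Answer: 26244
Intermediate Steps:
(-103 - 1*59)² = (-103 - 59)² = (-162)² = 26244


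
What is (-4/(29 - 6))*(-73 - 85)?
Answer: 632/23 ≈ 27.478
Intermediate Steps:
(-4/(29 - 6))*(-73 - 85) = -4/23*(-158) = 632/23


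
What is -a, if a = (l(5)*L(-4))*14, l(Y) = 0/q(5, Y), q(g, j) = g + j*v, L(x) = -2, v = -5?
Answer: 0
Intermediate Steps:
q(g, j) = g - 5*j (q(g, j) = g + j*(-5) = g - 5*j)
l(Y) = 0 (l(Y) = 0/(5 - 5*Y) = 0)
a = 0 (a = (0*(-2))*14 = 0*14 = 0)
-a = -1*0 = 0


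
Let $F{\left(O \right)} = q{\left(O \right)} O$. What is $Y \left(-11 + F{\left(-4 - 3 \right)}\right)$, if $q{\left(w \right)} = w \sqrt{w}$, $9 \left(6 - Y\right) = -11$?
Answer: $- \frac{715}{9} + \frac{3185 i \sqrt{7}}{9} \approx -79.444 + 936.3 i$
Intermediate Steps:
$Y = \frac{65}{9}$ ($Y = 6 - - \frac{11}{9} = 6 + \frac{11}{9} = \frac{65}{9} \approx 7.2222$)
$q{\left(w \right)} = w^{\frac{3}{2}}$
$F{\left(O \right)} = O^{\frac{5}{2}}$ ($F{\left(O \right)} = O^{\frac{3}{2}} O = O^{\frac{5}{2}}$)
$Y \left(-11 + F{\left(-4 - 3 \right)}\right) = \frac{65 \left(-11 + \left(-4 - 3\right)^{\frac{5}{2}}\right)}{9} = \frac{65 \left(-11 + \left(-7\right)^{\frac{5}{2}}\right)}{9} = \frac{65 \left(-11 + 49 i \sqrt{7}\right)}{9} = - \frac{715}{9} + \frac{3185 i \sqrt{7}}{9}$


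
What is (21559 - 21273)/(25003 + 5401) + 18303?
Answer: 25294759/1382 ≈ 18303.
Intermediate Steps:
(21559 - 21273)/(25003 + 5401) + 18303 = 286/30404 + 18303 = 286*(1/30404) + 18303 = 13/1382 + 18303 = 25294759/1382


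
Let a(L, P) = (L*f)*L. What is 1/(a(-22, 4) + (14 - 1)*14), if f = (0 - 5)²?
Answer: 1/12282 ≈ 8.1420e-5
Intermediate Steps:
f = 25 (f = (-5)² = 25)
a(L, P) = 25*L² (a(L, P) = (L*25)*L = (25*L)*L = 25*L²)
1/(a(-22, 4) + (14 - 1)*14) = 1/(25*(-22)² + (14 - 1)*14) = 1/(25*484 + 13*14) = 1/(12100 + 182) = 1/12282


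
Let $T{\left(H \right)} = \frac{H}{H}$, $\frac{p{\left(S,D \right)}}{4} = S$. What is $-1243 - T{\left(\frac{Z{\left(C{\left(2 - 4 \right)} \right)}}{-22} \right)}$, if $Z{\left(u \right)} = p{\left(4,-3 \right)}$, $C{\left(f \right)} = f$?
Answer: $-1244$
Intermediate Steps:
$p{\left(S,D \right)} = 4 S$
$Z{\left(u \right)} = 16$ ($Z{\left(u \right)} = 4 \cdot 4 = 16$)
$T{\left(H \right)} = 1$
$-1243 - T{\left(\frac{Z{\left(C{\left(2 - 4 \right)} \right)}}{-22} \right)} = -1243 - 1 = -1244$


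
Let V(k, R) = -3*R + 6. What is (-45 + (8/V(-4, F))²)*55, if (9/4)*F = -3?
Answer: -12199/5 ≈ -2439.8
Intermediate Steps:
F = -4/3 (F = (4/9)*(-3) = -4/3 ≈ -1.3333)
V(k, R) = 6 - 3*R
(-45 + (8/V(-4, F))²)*55 = (-45 + (8/(6 - 3*(-4/3)))²)*55 = (-45 + (8/(6 + 4))²)*55 = (-45 + (8/10)²)*55 = (-45 + (8*(⅒))²)*55 = (-45 + (⅘)²)*55 = (-45 + 16/25)*55 = -1109/25*55 = -12199/5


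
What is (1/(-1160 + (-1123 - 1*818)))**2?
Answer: 1/9616201 ≈ 1.0399e-7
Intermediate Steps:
(1/(-1160 + (-1123 - 1*818)))**2 = (1/(-1160 + (-1123 - 818)))**2 = (1/(-1160 - 1941))**2 = (1/(-3101))**2 = (-1/3101)**2 = 1/9616201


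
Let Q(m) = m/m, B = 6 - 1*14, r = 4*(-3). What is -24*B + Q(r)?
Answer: 193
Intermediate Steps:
r = -12
B = -8 (B = 6 - 14 = -8)
Q(m) = 1
-24*B + Q(r) = -24*(-8) + 1 = 192 + 1 = 193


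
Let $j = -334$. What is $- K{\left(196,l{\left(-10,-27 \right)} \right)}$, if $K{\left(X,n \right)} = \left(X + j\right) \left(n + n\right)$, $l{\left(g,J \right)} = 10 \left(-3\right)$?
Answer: $-8280$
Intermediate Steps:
$l{\left(g,J \right)} = -30$
$K{\left(X,n \right)} = 2 n \left(-334 + X\right)$ ($K{\left(X,n \right)} = \left(X - 334\right) \left(n + n\right) = \left(-334 + X\right) 2 n = 2 n \left(-334 + X\right)$)
$- K{\left(196,l{\left(-10,-27 \right)} \right)} = - 2 \left(-30\right) \left(-334 + 196\right) = - 2 \left(-30\right) \left(-138\right) = \left(-1\right) 8280 = -8280$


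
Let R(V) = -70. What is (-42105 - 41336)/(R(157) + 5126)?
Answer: -83441/5056 ≈ -16.503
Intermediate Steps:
(-42105 - 41336)/(R(157) + 5126) = (-42105 - 41336)/(-70 + 5126) = -83441/5056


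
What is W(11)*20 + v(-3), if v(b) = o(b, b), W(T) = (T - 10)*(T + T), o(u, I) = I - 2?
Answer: 435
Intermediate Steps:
o(u, I) = -2 + I
W(T) = 2*T*(-10 + T) (W(T) = (-10 + T)*(2*T) = 2*T*(-10 + T))
v(b) = -2 + b
W(11)*20 + v(-3) = (2*11*(-10 + 11))*20 + (-2 - 3) = (2*11*1)*20 - 5 = 22*20 - 5 = 440 - 5 = 435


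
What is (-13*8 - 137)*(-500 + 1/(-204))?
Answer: 24582241/204 ≈ 1.2050e+5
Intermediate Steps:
(-13*8 - 137)*(-500 + 1/(-204)) = (-104 - 137)*(-500 - 1/204) = -241*(-102001/204) = 24582241/204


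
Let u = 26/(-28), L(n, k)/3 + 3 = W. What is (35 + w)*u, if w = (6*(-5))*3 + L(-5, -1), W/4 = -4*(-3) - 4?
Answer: -208/7 ≈ -29.714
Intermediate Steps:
W = 32 (W = 4*(-4*(-3) - 4) = 4*(12 - 4) = 4*8 = 32)
L(n, k) = 87 (L(n, k) = -9 + 3*32 = -9 + 96 = 87)
u = -13/14 (u = 26*(-1/28) = -13/14 ≈ -0.92857)
w = -3 (w = (6*(-5))*3 + 87 = -30*3 + 87 = -90 + 87 = -3)
(35 + w)*u = (35 - 3)*(-13/14) = 32*(-13/14) = -208/7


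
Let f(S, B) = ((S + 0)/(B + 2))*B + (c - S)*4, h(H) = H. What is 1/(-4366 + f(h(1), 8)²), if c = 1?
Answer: -25/109134 ≈ -0.00022908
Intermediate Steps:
f(S, B) = 4 - 4*S + B*S/(2 + B) (f(S, B) = ((S + 0)/(B + 2))*B + (1 - S)*4 = (S/(2 + B))*B + (4 - 4*S) = B*S/(2 + B) + (4 - 4*S) = 4 - 4*S + B*S/(2 + B))
1/(-4366 + f(h(1), 8)²) = 1/(-4366 + ((8 - 8*1 + 4*8 - 3*8*1)/(2 + 8))²) = 1/(-4366 + ((8 - 8 + 32 - 24)/10)²) = 1/(-4366 + ((⅒)*8)²) = 1/(-4366 + (⅘)²) = 1/(-4366 + 16/25) = 1/(-109134/25) = -25/109134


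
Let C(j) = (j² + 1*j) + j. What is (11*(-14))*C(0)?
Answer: 0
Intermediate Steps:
C(j) = j² + 2*j (C(j) = (j² + j) + j = (j + j²) + j = j² + 2*j)
(11*(-14))*C(0) = (11*(-14))*(0*(2 + 0)) = -0*2 = -154*0 = 0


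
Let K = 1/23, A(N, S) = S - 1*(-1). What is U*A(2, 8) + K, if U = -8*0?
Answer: 1/23 ≈ 0.043478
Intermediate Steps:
A(N, S) = 1 + S (A(N, S) = S + 1 = 1 + S)
U = 0
K = 1/23 ≈ 0.043478
U*A(2, 8) + K = 0*(1 + 8) + 1/23 = 0*9 + 1/23 = 0 + 1/23 = 1/23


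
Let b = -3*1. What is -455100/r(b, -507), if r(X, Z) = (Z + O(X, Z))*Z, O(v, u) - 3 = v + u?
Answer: -75850/85683 ≈ -0.88524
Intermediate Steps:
O(v, u) = 3 + u + v (O(v, u) = 3 + (v + u) = 3 + (u + v) = 3 + u + v)
b = -3
r(X, Z) = Z*(3 + X + 2*Z) (r(X, Z) = (Z + (3 + Z + X))*Z = (Z + (3 + X + Z))*Z = (3 + X + 2*Z)*Z = Z*(3 + X + 2*Z))
-455100/r(b, -507) = -455100*(-1/(507*(3 - 3 + 2*(-507)))) = -455100*(-1/(507*(3 - 3 - 1014))) = -455100/((-507*(-1014))) = -455100/514098 = -455100*1/514098 = -75850/85683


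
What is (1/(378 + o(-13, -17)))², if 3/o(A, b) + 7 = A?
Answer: 400/57108249 ≈ 7.0042e-6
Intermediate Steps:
o(A, b) = 3/(-7 + A)
(1/(378 + o(-13, -17)))² = (1/(378 + 3/(-7 - 13)))² = (1/(378 + 3/(-20)))² = (1/(378 + 3*(-1/20)))² = (1/(378 - 3/20))² = (1/(7557/20))² = (20/7557)² = 400/57108249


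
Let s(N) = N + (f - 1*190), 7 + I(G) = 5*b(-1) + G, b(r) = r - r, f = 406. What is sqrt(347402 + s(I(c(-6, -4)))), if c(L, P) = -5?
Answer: 7*sqrt(7094) ≈ 589.58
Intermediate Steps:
b(r) = 0
I(G) = -7 + G (I(G) = -7 + (5*0 + G) = -7 + (0 + G) = -7 + G)
s(N) = 216 + N (s(N) = N + (406 - 1*190) = N + (406 - 190) = N + 216 = 216 + N)
sqrt(347402 + s(I(c(-6, -4)))) = sqrt(347402 + (216 + (-7 - 5))) = sqrt(347402 + (216 - 12)) = sqrt(347402 + 204) = sqrt(347606) = 7*sqrt(7094)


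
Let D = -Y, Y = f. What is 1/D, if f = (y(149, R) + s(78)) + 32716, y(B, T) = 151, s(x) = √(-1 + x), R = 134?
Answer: -32867/1080239612 + √77/1080239612 ≈ -3.0418e-5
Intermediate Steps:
f = 32867 + √77 (f = (151 + √(-1 + 78)) + 32716 = (151 + √77) + 32716 = 32867 + √77 ≈ 32876.)
Y = 32867 + √77 ≈ 32876.
D = -32867 - √77 (D = -(32867 + √77) = -32867 - √77 ≈ -32876.)
1/D = 1/(-32867 - √77)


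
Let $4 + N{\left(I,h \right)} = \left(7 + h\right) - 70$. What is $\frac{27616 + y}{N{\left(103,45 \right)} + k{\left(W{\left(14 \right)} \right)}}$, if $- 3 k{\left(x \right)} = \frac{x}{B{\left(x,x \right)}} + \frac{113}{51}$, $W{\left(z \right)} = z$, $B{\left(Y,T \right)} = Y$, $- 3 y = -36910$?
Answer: $- \frac{3053829}{1765} \approx -1730.2$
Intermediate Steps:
$y = \frac{36910}{3}$ ($y = \left(- \frac{1}{3}\right) \left(-36910\right) = \frac{36910}{3} \approx 12303.0$)
$k{\left(x \right)} = - \frac{164}{153}$ ($k{\left(x \right)} = - \frac{\frac{x}{x} + \frac{113}{51}}{3} = - \frac{1 + 113 \cdot \frac{1}{51}}{3} = - \frac{1 + \frac{113}{51}}{3} = \left(- \frac{1}{3}\right) \frac{164}{51} = - \frac{164}{153}$)
$N{\left(I,h \right)} = -67 + h$ ($N{\left(I,h \right)} = -4 + \left(\left(7 + h\right) - 70\right) = -4 + \left(-63 + h\right) = -67 + h$)
$\frac{27616 + y}{N{\left(103,45 \right)} + k{\left(W{\left(14 \right)} \right)}} = \frac{27616 + \frac{36910}{3}}{\left(-67 + 45\right) - \frac{164}{153}} = \frac{119758}{3 \left(-22 - \frac{164}{153}\right)} = \frac{119758}{3 \left(- \frac{3530}{153}\right)} = \frac{119758}{3} \left(- \frac{153}{3530}\right) = - \frac{3053829}{1765}$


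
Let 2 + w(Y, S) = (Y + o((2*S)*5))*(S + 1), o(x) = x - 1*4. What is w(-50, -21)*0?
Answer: 0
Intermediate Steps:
o(x) = -4 + x (o(x) = x - 4 = -4 + x)
w(Y, S) = -2 + (1 + S)*(-4 + Y + 10*S) (w(Y, S) = -2 + (Y + (-4 + (2*S)*5))*(S + 1) = -2 + (Y + (-4 + 10*S))*(1 + S) = -2 + (-4 + Y + 10*S)*(1 + S) = -2 + (1 + S)*(-4 + Y + 10*S))
w(-50, -21)*0 = (-6 - 50 + 6*(-21) + 10*(-21)² - 21*(-50))*0 = (-6 - 50 - 126 + 10*441 + 1050)*0 = (-6 - 50 - 126 + 4410 + 1050)*0 = 5278*0 = 0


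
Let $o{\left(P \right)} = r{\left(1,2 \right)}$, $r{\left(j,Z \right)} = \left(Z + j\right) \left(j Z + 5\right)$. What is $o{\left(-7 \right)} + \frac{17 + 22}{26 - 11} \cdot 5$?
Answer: $34$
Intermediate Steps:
$r{\left(j,Z \right)} = \left(5 + Z j\right) \left(Z + j\right)$ ($r{\left(j,Z \right)} = \left(Z + j\right) \left(Z j + 5\right) = \left(Z + j\right) \left(5 + Z j\right) = \left(5 + Z j\right) \left(Z + j\right)$)
$o{\left(P \right)} = 21$ ($o{\left(P \right)} = 5 \cdot 2 + 5 \cdot 1 + 2 \cdot 1^{2} + 1 \cdot 2^{2} = 10 + 5 + 2 \cdot 1 + 1 \cdot 4 = 10 + 5 + 2 + 4 = 21$)
$o{\left(-7 \right)} + \frac{17 + 22}{26 - 11} \cdot 5 = 21 + \frac{17 + 22}{26 - 11} \cdot 5 = 21 + \frac{39}{15} \cdot 5 = 21 + 39 \cdot \frac{1}{15} \cdot 5 = 21 + \frac{13}{5} \cdot 5 = 21 + 13 = 34$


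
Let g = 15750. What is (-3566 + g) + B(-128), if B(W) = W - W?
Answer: 12184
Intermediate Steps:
B(W) = 0
(-3566 + g) + B(-128) = (-3566 + 15750) + 0 = 12184 + 0 = 12184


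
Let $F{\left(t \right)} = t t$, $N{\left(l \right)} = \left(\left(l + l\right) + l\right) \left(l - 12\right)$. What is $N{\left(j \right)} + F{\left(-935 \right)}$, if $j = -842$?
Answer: $3031429$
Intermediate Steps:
$N{\left(l \right)} = 3 l \left(-12 + l\right)$ ($N{\left(l \right)} = \left(2 l + l\right) \left(-12 + l\right) = 3 l \left(-12 + l\right)$)
$F{\left(t \right)} = t^{2}$
$N{\left(j \right)} + F{\left(-935 \right)} = 3 \left(-842\right) \left(-12 - 842\right) + \left(-935\right)^{2} = 3 \left(-842\right) \left(-854\right) + 874225 = 2157204 + 874225 = 3031429$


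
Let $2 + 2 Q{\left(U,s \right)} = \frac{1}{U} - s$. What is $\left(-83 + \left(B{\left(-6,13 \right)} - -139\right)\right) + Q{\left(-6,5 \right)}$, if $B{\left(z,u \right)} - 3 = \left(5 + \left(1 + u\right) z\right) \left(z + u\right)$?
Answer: $- \frac{5971}{12} \approx -497.58$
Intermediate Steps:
$B{\left(z,u \right)} = 3 + \left(5 + z \left(1 + u\right)\right) \left(u + z\right)$ ($B{\left(z,u \right)} = 3 + \left(5 + \left(1 + u\right) z\right) \left(z + u\right) = 3 + \left(5 + z \left(1 + u\right)\right) \left(u + z\right)$)
$Q{\left(U,s \right)} = -1 + \frac{1}{2 U} - \frac{s}{2}$ ($Q{\left(U,s \right)} = -1 + \frac{\frac{1}{U} - s}{2} = -1 - \left(\frac{s}{2} - \frac{1}{2 U}\right) = -1 + \frac{1}{2 U} - \frac{s}{2}$)
$\left(-83 + \left(B{\left(-6,13 \right)} - -139\right)\right) + Q{\left(-6,5 \right)} = \left(-83 + \left(\left(3 + \left(-6\right)^{2} + 5 \cdot 13 + 5 \left(-6\right) + 13 \left(-6\right) + 13 \left(-6\right)^{2} - 6 \cdot 13^{2}\right) - -139\right)\right) + \frac{1 - - 6 \left(2 + 5\right)}{2 \left(-6\right)} = \left(-83 + \left(\left(3 + 36 + 65 - 30 - 78 + 13 \cdot 36 - 1014\right) + 139\right)\right) + \frac{1}{2} \left(- \frac{1}{6}\right) \left(1 - \left(-6\right) 7\right) = \left(-83 + \left(\left(3 + 36 + 65 - 30 - 78 + 468 - 1014\right) + 139\right)\right) + \frac{1}{2} \left(- \frac{1}{6}\right) \left(1 + 42\right) = \left(-83 + \left(-550 + 139\right)\right) + \frac{1}{2} \left(- \frac{1}{6}\right) 43 = \left(-83 - 411\right) - \frac{43}{12} = -494 - \frac{43}{12} = - \frac{5971}{12}$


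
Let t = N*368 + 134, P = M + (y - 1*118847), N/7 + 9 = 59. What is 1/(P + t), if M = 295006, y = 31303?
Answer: 1/336396 ≈ 2.9727e-6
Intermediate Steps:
N = 350 (N = -63 + 7*59 = -63 + 413 = 350)
P = 207462 (P = 295006 + (31303 - 1*118847) = 295006 + (31303 - 118847) = 295006 - 87544 = 207462)
t = 128934 (t = 350*368 + 134 = 128800 + 134 = 128934)
1/(P + t) = 1/(207462 + 128934) = 1/336396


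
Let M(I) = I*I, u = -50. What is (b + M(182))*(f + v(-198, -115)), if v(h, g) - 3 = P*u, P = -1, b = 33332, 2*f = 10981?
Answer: 368398836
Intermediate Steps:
f = 10981/2 (f = (½)*10981 = 10981/2 ≈ 5490.5)
M(I) = I²
v(h, g) = 53 (v(h, g) = 3 - 1*(-50) = 3 + 50 = 53)
(b + M(182))*(f + v(-198, -115)) = (33332 + 182²)*(10981/2 + 53) = (33332 + 33124)*(11087/2) = 66456*(11087/2) = 368398836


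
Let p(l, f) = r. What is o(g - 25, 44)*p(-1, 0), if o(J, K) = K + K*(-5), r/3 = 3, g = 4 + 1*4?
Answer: -1584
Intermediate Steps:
g = 8 (g = 4 + 4 = 8)
r = 9 (r = 3*3 = 9)
p(l, f) = 9
o(J, K) = -4*K (o(J, K) = K - 5*K = -4*K)
o(g - 25, 44)*p(-1, 0) = -4*44*9 = -176*9 = -1584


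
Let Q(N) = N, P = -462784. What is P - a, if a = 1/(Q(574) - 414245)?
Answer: -191440320063/413671 ≈ -4.6278e+5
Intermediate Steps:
a = -1/413671 (a = 1/(574 - 414245) = 1/(-413671) = -1/413671 ≈ -2.4174e-6)
P - a = -462784 - 1*(-1/413671) = -462784 + 1/413671 = -191440320063/413671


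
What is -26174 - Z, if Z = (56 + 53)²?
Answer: -38055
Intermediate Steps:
Z = 11881 (Z = 109² = 11881)
-26174 - Z = -26174 - 1*11881 = -26174 - 11881 = -38055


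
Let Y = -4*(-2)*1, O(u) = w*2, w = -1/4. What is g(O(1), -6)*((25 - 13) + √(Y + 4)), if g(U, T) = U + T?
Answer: -78 - 13*√3 ≈ -100.52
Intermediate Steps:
w = -¼ (w = -1*¼ = -¼ ≈ -0.25000)
O(u) = -½ (O(u) = -¼*2 = -½)
Y = 8 (Y = 8*1 = 8)
g(U, T) = T + U
g(O(1), -6)*((25 - 13) + √(Y + 4)) = (-6 - ½)*((25 - 13) + √(8 + 4)) = -13*(12 + √12)/2 = -13*(12 + 2*√3)/2 = -78 - 13*√3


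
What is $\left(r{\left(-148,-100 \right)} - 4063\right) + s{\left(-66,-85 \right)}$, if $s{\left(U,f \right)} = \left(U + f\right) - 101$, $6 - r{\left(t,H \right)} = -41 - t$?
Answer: $-4416$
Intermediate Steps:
$r{\left(t,H \right)} = 47 + t$ ($r{\left(t,H \right)} = 6 - \left(-41 - t\right) = 6 + \left(41 + t\right) = 47 + t$)
$s{\left(U,f \right)} = -101 + U + f$
$\left(r{\left(-148,-100 \right)} - 4063\right) + s{\left(-66,-85 \right)} = \left(\left(47 - 148\right) - 4063\right) - 252 = \left(-101 - 4063\right) - 252 = -4164 - 252 = -4416$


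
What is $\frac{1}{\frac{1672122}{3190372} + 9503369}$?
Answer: $\frac{1595186}{15159642017695} \approx 1.0523 \cdot 10^{-7}$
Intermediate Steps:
$\frac{1}{\frac{1672122}{3190372} + 9503369} = \frac{1}{1672122 \cdot \frac{1}{3190372} + 9503369} = \frac{1}{\frac{836061}{1595186} + 9503369} = \frac{1}{\frac{15159642017695}{1595186}} = \frac{1595186}{15159642017695}$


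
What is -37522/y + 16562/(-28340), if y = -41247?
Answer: 14624641/44959230 ≈ 0.32529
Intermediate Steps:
-37522/y + 16562/(-28340) = -37522/(-41247) + 16562/(-28340) = -37522*(-1/41247) + 16562*(-1/28340) = 37522/41247 - 637/1090 = 14624641/44959230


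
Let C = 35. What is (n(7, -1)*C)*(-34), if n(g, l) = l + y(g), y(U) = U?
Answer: -7140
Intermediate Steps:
n(g, l) = g + l (n(g, l) = l + g = g + l)
(n(7, -1)*C)*(-34) = ((7 - 1)*35)*(-34) = (6*35)*(-34) = 210*(-34) = -7140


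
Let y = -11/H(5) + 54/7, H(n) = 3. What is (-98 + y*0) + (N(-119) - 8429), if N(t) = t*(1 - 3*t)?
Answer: -51129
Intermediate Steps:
y = 85/21 (y = -11/3 + 54/7 = 85/21 ≈ 4.0476)
(-98 + y*0) + (N(-119) - 8429) = (-98 + (85/21)*0) + (-119*(1 - 3*(-119)) - 8429) = (-98 + 0) + (-119*(1 + 357) - 8429) = -98 + (-119*358 - 8429) = -98 + (-42602 - 8429) = -98 - 51031 = -51129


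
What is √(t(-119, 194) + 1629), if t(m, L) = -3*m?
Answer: √1986 ≈ 44.565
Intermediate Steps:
√(t(-119, 194) + 1629) = √(-3*(-119) + 1629) = √(357 + 1629) = √1986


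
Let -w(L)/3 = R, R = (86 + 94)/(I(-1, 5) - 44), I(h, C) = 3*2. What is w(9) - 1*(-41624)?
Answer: 791126/19 ≈ 41638.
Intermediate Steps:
I(h, C) = 6
R = -90/19 (R = (86 + 94)/(6 - 44) = 180/(-38) = 180*(-1/38) = -90/19 ≈ -4.7368)
w(L) = 270/19 (w(L) = -3*(-90/19) = 270/19)
w(9) - 1*(-41624) = 270/19 - 1*(-41624) = 270/19 + 41624 = 791126/19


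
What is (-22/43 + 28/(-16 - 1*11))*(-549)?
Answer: 109678/129 ≈ 850.22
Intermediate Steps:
(-22/43 + 28/(-16 - 1*11))*(-549) = (-22*1/43 + 28/(-16 - 11))*(-549) = (-22/43 + 28/(-27))*(-549) = (-22/43 + 28*(-1/27))*(-549) = (-22/43 - 28/27)*(-549) = -1798/1161*(-549) = 109678/129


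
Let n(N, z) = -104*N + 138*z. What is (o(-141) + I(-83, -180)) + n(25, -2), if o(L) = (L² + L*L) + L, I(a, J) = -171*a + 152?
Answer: 51090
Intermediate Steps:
I(a, J) = 152 - 171*a
o(L) = L + 2*L² (o(L) = (L² + L²) + L = 2*L² + L = L + 2*L²)
(o(-141) + I(-83, -180)) + n(25, -2) = (-141*(1 + 2*(-141)) + (152 - 171*(-83))) + (-104*25 + 138*(-2)) = (-141*(1 - 282) + (152 + 14193)) + (-2600 - 276) = (-141*(-281) + 14345) - 2876 = (39621 + 14345) - 2876 = 53966 - 2876 = 51090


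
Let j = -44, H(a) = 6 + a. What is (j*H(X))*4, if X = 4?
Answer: -1760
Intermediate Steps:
(j*H(X))*4 = -44*(6 + 4)*4 = -44*10*4 = -440*4 = -1760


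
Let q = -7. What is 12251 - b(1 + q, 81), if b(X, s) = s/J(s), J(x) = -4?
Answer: 49085/4 ≈ 12271.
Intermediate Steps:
b(X, s) = -s/4 (b(X, s) = s/(-4) = s*(-¼) = -s/4)
12251 - b(1 + q, 81) = 12251 - (-1)*81/4 = 12251 - 1*(-81/4) = 12251 + 81/4 = 49085/4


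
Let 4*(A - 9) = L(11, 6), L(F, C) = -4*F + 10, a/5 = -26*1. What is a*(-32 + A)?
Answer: 4095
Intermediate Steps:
a = -130 (a = 5*(-26*1) = 5*(-26) = -130)
L(F, C) = 10 - 4*F
A = ½ (A = 9 + (10 - 4*11)/4 = 9 + (10 - 44)/4 = 9 + (¼)*(-34) = 9 - 17/2 = ½ ≈ 0.50000)
a*(-32 + A) = -130*(-32 + ½) = -130*(-63/2) = 4095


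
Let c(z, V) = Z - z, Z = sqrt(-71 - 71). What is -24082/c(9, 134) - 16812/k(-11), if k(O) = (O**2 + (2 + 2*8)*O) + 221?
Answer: 762811/892 + 24082*I*sqrt(142)/223 ≈ 855.17 + 1286.9*I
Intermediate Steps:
k(O) = 221 + O**2 + 18*O (k(O) = (O**2 + (2 + 16)*O) + 221 = (O**2 + 18*O) + 221 = 221 + O**2 + 18*O)
Z = I*sqrt(142) (Z = sqrt(-142) = I*sqrt(142) ≈ 11.916*I)
c(z, V) = -z + I*sqrt(142) (c(z, V) = I*sqrt(142) - z = -z + I*sqrt(142))
-24082/c(9, 134) - 16812/k(-11) = -24082/(-1*9 + I*sqrt(142)) - 16812/(221 + (-11)**2 + 18*(-11)) = -24082/(-9 + I*sqrt(142)) - 16812/(221 + 121 - 198) = -24082/(-9 + I*sqrt(142)) - 16812/144 = -24082/(-9 + I*sqrt(142)) - 16812*1/144 = -24082/(-9 + I*sqrt(142)) - 467/4 = -467/4 - 24082/(-9 + I*sqrt(142))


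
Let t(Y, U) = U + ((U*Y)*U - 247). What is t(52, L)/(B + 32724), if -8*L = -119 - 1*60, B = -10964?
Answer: 412939/348160 ≈ 1.1861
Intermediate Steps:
L = 179/8 (L = -(-119 - 1*60)/8 = -(-119 - 60)/8 = -⅛*(-179) = 179/8 ≈ 22.375)
t(Y, U) = -247 + U + Y*U² (t(Y, U) = U + (Y*U² - 247) = U + (-247 + Y*U²) = -247 + U + Y*U²)
t(52, L)/(B + 32724) = (-247 + 179/8 + 52*(179/8)²)/(-10964 + 32724) = (-247 + 179/8 + 52*(32041/64))/21760 = (-247 + 179/8 + 416533/16)*(1/21760) = (412939/16)*(1/21760) = 412939/348160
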